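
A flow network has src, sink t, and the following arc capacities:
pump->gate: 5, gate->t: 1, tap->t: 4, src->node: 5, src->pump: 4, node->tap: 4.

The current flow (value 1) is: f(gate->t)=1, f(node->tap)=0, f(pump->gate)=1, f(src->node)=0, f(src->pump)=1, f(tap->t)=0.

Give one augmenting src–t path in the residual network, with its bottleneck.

Residual along src->node->tap->t: src->node: 5, node->tap: 4, tap->t: 4.
Bottleneck = min = 4.

src->node->tap->t, bottleneck 4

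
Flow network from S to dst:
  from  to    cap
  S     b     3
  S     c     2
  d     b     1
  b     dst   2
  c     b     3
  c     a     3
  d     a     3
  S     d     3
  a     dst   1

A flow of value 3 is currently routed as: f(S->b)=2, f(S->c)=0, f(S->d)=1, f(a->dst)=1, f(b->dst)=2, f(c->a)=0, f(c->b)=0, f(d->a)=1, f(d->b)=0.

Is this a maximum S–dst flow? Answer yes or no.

Yes

Residual reachable from S: {S, a, b, c, d}; dst is not reachable.
Saturated cut: a->dst, b->dst with total capacity 3 = current flow value. Flow is maximum.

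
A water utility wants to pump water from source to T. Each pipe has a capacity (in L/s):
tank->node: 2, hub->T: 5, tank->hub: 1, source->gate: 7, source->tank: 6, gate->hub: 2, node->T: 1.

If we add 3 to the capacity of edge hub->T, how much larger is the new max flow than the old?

Original max flow = 4.
Edge hub->T does not cross the min cut (source side {gate, node, source, tank}), so extra capacity there cannot help.
New max flow = 4. Increase = 0.

0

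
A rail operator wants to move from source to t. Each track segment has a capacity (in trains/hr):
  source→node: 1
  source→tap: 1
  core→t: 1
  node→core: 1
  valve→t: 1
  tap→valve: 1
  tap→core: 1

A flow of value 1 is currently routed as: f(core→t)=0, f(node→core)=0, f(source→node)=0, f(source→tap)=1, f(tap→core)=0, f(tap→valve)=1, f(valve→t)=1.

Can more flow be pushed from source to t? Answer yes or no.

Yes

Residual path source→node→core→t has bottleneck 1 > 0.
Pushing 1 along it raises the flow to 2, so the given flow is not maximum.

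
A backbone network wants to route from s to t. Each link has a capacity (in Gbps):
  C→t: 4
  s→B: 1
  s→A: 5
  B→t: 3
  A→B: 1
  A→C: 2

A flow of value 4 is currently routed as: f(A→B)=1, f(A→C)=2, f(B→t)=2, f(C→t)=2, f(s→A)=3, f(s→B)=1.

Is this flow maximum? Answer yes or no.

Residual reachable from s: {A, s}; t is not reachable.
Saturated cut: s→B, A→B, A→C with total capacity 4 = current flow value. Flow is maximum.

Yes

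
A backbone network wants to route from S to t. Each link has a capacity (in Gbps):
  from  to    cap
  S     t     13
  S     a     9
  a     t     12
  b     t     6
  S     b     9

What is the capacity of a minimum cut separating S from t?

28

Max flow = 28 (via 3 augmenting paths).
In the residual at optimum, the set reachable from S is {S, b}.
Cut edges: S→a (cap 9), S→t (cap 13), b→t (cap 6). Sum = 28.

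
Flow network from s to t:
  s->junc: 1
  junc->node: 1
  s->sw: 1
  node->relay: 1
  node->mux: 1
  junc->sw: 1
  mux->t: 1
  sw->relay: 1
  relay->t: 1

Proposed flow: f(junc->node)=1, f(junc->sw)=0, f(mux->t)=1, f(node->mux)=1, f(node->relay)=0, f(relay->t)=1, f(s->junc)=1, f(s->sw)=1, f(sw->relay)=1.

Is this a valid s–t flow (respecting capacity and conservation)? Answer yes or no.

Yes

Every edge has 0 ≤ f(e) ≤ cap(e).
At each intermediate node, inflow equals outflow.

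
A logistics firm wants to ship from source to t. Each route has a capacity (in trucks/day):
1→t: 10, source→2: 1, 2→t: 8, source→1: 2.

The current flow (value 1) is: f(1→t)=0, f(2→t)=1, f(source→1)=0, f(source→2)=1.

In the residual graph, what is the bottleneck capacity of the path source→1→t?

Residual capacities along the path: source→1: 2, 1→t: 10.
Minimum is 2.

2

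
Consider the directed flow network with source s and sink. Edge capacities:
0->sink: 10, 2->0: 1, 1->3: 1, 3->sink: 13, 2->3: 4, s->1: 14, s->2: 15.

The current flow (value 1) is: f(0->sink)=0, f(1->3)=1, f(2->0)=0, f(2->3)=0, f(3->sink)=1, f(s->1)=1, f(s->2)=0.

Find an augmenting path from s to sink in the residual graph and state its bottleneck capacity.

Residual along s->2->3->sink: s->2: 15, 2->3: 4, 3->sink: 12.
Bottleneck = min = 4.

s->2->3->sink, bottleneck 4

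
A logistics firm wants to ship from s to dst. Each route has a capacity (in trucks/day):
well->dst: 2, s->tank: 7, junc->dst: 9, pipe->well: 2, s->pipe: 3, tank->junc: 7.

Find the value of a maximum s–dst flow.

Augment s->tank->junc->dst: bottleneck 7. Total 7.
Augment s->pipe->well->dst: bottleneck 2. Total 9.
No augmenting path remains in the residual graph.

9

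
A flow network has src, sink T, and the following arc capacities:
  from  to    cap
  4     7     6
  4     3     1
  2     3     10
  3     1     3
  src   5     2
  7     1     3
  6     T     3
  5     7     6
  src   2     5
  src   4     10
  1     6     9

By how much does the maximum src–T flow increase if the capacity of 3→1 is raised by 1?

Original max flow = 3.
Edge 3→1 does not cross the min cut (source side {1, 2, 3, 4, 5, 6, 7, src}), so extra capacity there cannot help.
New max flow = 3. Increase = 0.

0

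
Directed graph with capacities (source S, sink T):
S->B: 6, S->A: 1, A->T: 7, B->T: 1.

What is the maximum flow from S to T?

2

Augment S->A->T: bottleneck 1. Total 1.
Augment S->B->T: bottleneck 1. Total 2.
No augmenting path remains in the residual graph.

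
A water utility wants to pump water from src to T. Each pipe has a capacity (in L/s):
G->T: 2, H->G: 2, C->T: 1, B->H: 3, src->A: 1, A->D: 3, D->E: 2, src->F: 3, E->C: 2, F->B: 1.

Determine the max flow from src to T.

Augment src->A->D->E->C->T: bottleneck 1. Total 1.
Augment src->F->B->H->G->T: bottleneck 1. Total 2.
No augmenting path remains in the residual graph.

2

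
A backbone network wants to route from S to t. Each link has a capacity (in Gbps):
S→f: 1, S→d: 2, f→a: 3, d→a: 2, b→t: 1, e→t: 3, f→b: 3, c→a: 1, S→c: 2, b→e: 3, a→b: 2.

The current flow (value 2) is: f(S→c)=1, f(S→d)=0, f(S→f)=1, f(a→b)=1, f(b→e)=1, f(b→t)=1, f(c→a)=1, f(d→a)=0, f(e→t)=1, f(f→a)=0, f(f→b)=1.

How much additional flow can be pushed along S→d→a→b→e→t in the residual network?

Residual capacities along the path: S→d: 2, d→a: 2, a→b: 1, b→e: 2, e→t: 2.
Minimum is 1.

1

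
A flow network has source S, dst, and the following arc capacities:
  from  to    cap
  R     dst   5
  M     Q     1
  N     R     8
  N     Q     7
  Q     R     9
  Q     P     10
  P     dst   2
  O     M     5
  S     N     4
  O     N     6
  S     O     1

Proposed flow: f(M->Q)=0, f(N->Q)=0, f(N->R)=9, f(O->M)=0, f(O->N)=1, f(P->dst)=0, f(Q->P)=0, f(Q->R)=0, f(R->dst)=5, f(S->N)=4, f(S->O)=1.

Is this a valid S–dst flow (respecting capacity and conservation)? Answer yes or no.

No

Capacity violated on N->R: flow 9 > capacity 8.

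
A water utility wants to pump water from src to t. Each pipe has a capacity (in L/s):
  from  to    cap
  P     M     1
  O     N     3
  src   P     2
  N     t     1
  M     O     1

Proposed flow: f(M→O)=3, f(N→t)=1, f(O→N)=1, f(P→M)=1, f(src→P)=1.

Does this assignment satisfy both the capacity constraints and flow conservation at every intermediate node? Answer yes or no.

No

Capacity violated on M→O: flow 3 > capacity 1.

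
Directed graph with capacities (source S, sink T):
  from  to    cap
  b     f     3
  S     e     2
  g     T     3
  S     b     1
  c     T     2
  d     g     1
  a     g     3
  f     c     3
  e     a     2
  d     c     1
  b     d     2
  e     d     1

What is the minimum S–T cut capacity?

Max flow = 3 (via 2 augmenting paths).
In the residual at optimum, the set reachable from S is {S}.
Cut edges: S→e (cap 2), S→b (cap 1). Sum = 3.

3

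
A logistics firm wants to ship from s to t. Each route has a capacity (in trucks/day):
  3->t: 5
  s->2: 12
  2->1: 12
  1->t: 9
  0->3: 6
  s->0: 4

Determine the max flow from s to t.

Augment s->2->1->t: bottleneck 9. Total 9.
Augment s->0->3->t: bottleneck 4. Total 13.
No augmenting path remains in the residual graph.

13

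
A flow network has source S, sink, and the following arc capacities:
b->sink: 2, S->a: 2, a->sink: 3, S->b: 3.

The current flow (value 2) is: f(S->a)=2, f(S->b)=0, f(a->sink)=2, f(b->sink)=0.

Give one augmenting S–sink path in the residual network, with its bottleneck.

S->b->sink, bottleneck 2

Residual along S->b->sink: S->b: 3, b->sink: 2.
Bottleneck = min = 2.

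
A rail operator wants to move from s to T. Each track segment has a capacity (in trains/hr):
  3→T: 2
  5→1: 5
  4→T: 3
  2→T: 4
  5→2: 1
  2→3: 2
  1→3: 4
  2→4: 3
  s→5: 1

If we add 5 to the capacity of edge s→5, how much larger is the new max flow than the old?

Original max flow = 1.
After raising cap(s→5), augmenting paths through that edge carry 2 more units.
New max flow = 3. Increase = 2.

2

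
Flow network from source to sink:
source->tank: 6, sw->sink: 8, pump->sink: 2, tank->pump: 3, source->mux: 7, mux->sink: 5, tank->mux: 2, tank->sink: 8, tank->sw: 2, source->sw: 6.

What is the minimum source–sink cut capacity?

17

Max flow = 17 (via 3 augmenting paths).
In the residual at optimum, the set reachable from source is {mux, source}.
Cut edges: source->tank (cap 6), source->sw (cap 6), mux->sink (cap 5). Sum = 17.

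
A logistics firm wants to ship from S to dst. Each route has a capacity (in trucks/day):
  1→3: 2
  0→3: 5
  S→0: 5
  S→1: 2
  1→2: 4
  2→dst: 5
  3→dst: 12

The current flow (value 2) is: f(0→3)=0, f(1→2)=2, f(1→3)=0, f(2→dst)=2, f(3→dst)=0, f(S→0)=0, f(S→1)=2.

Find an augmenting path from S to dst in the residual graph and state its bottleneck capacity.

Residual along S→0→3→dst: S→0: 5, 0→3: 5, 3→dst: 12.
Bottleneck = min = 5.

S→0→3→dst, bottleneck 5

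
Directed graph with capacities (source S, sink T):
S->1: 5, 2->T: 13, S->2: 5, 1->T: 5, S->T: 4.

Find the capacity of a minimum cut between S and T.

14

Max flow = 14 (via 3 augmenting paths).
In the residual at optimum, the set reachable from S is {S}.
Cut edges: S->2 (cap 5), S->1 (cap 5), S->T (cap 4). Sum = 14.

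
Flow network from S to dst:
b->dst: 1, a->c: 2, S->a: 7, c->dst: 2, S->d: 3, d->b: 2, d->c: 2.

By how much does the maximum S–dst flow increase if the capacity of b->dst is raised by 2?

Original max flow = 3.
After raising cap(b->dst), augmenting paths through that edge carry 1 more unit.
New max flow = 4. Increase = 1.

1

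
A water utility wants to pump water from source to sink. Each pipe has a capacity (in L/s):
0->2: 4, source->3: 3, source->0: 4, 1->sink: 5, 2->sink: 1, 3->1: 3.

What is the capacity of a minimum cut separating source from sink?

Max flow = 4 (via 2 augmenting paths).
In the residual at optimum, the set reachable from source is {0, 2, source}.
Cut edges: source->3 (cap 3), 2->sink (cap 1). Sum = 4.

4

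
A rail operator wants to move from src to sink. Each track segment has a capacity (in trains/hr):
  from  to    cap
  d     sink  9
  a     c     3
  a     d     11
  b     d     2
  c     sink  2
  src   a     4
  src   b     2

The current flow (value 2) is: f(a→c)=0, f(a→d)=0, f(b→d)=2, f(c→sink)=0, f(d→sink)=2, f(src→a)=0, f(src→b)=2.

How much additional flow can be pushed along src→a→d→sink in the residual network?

Residual capacities along the path: src→a: 4, a→d: 11, d→sink: 7.
Minimum is 4.

4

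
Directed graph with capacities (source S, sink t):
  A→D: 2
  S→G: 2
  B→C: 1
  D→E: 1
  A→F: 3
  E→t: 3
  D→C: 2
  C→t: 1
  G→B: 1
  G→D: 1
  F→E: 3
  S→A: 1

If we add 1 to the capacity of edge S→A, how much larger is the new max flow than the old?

Original max flow = 3.
After raising cap(S→A), augmenting paths through that edge carry 1 more unit.
New max flow = 4. Increase = 1.

1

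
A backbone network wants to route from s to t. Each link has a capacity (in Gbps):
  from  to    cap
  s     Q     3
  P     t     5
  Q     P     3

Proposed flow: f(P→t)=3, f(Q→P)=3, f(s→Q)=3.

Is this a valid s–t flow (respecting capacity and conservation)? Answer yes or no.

Yes

Every edge has 0 ≤ f(e) ≤ cap(e).
At each intermediate node, inflow equals outflow.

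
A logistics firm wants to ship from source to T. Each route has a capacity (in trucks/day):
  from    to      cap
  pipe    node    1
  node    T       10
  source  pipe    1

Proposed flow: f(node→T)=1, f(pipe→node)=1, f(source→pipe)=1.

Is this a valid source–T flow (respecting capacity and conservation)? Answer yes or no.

Yes

Every edge has 0 ≤ f(e) ≤ cap(e).
At each intermediate node, inflow equals outflow.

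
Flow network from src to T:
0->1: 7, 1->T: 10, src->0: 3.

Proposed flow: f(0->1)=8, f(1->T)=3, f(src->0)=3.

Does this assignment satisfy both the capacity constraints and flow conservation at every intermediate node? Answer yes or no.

Capacity violated on 0->1: flow 8 > capacity 7.

No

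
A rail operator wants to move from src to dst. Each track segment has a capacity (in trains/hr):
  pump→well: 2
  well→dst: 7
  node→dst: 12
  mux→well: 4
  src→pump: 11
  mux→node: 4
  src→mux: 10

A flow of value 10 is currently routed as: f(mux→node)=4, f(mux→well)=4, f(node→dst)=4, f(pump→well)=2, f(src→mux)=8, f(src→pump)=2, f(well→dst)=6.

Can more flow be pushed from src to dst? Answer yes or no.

Residual reachable from src: {mux, pump, src}; dst is not reachable.
Saturated cut: mux→node, mux→well, pump→well with total capacity 10 = current flow value. Flow is maximum.

No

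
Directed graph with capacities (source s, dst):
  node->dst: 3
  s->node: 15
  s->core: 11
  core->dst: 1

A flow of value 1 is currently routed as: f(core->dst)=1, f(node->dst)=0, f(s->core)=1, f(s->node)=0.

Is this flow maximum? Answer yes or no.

No

Residual path s->node->dst has bottleneck 3 > 0.
Pushing 3 along it raises the flow to 4, so the given flow is not maximum.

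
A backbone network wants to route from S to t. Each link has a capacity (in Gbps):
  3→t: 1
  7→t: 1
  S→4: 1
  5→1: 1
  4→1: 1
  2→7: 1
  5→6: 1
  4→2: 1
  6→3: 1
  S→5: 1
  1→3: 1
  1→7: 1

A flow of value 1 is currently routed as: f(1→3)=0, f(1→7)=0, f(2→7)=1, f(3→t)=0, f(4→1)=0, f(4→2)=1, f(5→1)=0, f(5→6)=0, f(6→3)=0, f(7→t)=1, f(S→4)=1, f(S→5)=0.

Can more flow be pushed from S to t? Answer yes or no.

Yes

Residual path S→5→1→3→t has bottleneck 1 > 0.
Pushing 1 along it raises the flow to 2, so the given flow is not maximum.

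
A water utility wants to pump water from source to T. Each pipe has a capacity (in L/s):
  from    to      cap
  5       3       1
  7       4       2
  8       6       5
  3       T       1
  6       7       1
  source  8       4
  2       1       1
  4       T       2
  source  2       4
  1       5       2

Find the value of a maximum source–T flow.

2

Augment source→2→1→5→3→T: bottleneck 1. Total 1.
Augment source→8→6→7→4→T: bottleneck 1. Total 2.
No augmenting path remains in the residual graph.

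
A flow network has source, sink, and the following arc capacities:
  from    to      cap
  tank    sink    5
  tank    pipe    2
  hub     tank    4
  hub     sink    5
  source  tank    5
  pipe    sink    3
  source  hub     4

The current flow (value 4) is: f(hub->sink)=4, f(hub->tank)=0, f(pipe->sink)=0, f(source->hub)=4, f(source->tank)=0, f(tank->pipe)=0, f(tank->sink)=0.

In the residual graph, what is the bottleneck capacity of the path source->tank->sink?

Residual capacities along the path: source->tank: 5, tank->sink: 5.
Minimum is 5.

5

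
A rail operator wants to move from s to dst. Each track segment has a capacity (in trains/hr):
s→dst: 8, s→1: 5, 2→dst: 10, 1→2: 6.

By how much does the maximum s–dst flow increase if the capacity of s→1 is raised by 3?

1

Original max flow = 13.
After raising cap(s→1), augmenting paths through that edge carry 1 more unit.
New max flow = 14. Increase = 1.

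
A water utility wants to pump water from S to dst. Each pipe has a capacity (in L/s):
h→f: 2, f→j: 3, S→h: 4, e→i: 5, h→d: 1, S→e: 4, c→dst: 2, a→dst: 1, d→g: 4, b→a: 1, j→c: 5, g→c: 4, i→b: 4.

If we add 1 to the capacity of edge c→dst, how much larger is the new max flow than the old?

Original max flow = 3.
After raising cap(c→dst), augmenting paths through that edge carry 1 more unit.
New max flow = 4. Increase = 1.

1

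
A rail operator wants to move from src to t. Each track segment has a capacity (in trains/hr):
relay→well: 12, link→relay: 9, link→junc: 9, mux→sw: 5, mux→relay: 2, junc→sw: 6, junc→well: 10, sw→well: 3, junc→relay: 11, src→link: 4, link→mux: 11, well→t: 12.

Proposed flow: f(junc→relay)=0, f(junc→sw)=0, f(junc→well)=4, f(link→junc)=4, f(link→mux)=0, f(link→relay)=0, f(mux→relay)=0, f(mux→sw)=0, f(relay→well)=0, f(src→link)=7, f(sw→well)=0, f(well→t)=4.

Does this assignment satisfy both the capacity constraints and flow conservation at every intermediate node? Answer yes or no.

No

Capacity violated on src→link: flow 7 > capacity 4.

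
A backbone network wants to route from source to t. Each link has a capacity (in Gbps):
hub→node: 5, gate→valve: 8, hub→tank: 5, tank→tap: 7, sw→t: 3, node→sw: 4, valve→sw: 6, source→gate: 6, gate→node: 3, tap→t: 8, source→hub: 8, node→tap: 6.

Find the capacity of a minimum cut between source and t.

11

Max flow = 11 (via 4 augmenting paths).
In the residual at optimum, the set reachable from source is {gate, hub, node, source, sw, tank, tap, valve}.
Cut edges: sw→t (cap 3), tap→t (cap 8). Sum = 11.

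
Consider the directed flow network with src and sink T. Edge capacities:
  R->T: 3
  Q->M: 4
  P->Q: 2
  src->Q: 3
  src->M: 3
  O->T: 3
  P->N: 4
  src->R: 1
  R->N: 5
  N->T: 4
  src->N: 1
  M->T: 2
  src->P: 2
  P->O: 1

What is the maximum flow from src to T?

Augment src->R->T: bottleneck 1. Total 1.
Augment src->N->T: bottleneck 1. Total 2.
Augment src->M->T: bottleneck 2. Total 4.
Augment src->P->N->T: bottleneck 2. Total 6.
No augmenting path remains in the residual graph.

6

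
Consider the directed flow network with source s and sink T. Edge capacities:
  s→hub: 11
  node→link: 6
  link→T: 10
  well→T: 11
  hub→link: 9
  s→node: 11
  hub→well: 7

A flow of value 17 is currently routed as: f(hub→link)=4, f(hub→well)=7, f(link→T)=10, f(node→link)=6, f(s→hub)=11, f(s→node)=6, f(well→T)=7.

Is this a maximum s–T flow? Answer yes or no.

Residual reachable from s: {node, s}; T is not reachable.
Saturated cut: s→hub, node→link with total capacity 17 = current flow value. Flow is maximum.

Yes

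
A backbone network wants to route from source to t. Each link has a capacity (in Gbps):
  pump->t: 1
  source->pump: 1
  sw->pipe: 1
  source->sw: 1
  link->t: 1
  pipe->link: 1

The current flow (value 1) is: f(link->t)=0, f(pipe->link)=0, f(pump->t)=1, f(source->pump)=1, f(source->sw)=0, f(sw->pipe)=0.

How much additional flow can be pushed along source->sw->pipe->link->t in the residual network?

Residual capacities along the path: source->sw: 1, sw->pipe: 1, pipe->link: 1, link->t: 1.
Minimum is 1.

1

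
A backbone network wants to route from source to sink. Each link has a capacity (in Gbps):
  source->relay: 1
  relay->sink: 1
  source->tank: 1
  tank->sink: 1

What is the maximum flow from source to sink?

2

Augment source->tank->sink: bottleneck 1. Total 1.
Augment source->relay->sink: bottleneck 1. Total 2.
No augmenting path remains in the residual graph.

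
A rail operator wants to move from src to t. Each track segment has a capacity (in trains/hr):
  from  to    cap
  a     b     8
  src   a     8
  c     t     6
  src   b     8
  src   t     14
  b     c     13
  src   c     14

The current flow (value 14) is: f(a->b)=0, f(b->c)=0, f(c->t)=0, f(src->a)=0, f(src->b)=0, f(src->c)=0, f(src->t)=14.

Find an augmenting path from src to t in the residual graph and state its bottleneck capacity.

src->c->t, bottleneck 6

Residual along src->c->t: src->c: 14, c->t: 6.
Bottleneck = min = 6.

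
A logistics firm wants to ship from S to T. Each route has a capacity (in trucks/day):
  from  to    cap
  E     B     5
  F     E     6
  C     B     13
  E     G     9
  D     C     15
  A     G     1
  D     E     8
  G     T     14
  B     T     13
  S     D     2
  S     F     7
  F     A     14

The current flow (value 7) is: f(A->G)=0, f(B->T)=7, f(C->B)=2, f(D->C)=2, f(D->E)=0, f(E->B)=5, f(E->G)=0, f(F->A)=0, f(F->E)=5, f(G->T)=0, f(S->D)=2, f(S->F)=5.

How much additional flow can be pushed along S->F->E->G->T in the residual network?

Residual capacities along the path: S->F: 2, F->E: 1, E->G: 9, G->T: 14.
Minimum is 1.

1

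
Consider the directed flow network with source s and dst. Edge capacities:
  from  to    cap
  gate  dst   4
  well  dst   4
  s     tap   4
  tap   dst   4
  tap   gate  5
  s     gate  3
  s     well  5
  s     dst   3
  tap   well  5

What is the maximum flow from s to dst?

Augment s->dst: bottleneck 3. Total 3.
Augment s->tap->dst: bottleneck 4. Total 7.
Augment s->well->dst: bottleneck 4. Total 11.
Augment s->gate->dst: bottleneck 3. Total 14.
No augmenting path remains in the residual graph.

14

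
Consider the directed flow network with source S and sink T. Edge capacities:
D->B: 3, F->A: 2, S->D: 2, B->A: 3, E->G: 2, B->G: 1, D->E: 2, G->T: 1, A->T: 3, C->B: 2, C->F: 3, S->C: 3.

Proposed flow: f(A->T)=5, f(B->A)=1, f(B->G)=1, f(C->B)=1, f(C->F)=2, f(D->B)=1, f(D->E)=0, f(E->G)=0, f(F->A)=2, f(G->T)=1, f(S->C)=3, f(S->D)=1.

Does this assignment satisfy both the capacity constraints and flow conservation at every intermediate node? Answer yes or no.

No

Capacity violated on A->T: flow 5 > capacity 3.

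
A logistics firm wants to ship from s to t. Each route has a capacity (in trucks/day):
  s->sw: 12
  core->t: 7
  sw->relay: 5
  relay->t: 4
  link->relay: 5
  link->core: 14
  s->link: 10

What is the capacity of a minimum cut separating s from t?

11

Max flow = 11 (via 2 augmenting paths).
In the residual at optimum, the set reachable from s is {core, link, relay, s, sw}.
Cut edges: relay->t (cap 4), core->t (cap 7). Sum = 11.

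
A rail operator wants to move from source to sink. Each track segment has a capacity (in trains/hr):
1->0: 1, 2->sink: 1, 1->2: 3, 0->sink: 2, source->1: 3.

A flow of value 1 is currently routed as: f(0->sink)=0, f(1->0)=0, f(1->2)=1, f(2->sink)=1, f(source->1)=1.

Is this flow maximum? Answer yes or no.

No

Residual path source->1->0->sink has bottleneck 1 > 0.
Pushing 1 along it raises the flow to 2, so the given flow is not maximum.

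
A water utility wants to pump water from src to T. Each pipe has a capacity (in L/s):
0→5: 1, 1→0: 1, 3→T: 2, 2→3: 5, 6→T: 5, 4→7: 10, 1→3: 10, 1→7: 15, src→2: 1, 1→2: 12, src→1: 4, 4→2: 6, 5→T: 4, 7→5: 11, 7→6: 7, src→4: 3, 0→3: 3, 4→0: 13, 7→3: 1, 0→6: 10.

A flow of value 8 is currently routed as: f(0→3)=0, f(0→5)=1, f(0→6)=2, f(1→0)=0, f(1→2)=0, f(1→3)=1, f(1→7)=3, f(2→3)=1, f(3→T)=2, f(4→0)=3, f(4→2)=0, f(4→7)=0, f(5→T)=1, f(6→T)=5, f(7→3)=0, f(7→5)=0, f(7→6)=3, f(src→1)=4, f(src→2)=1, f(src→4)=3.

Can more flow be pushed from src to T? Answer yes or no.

No

Residual reachable from src: {src}; T is not reachable.
Saturated cut: src→4, src→1, src→2 with total capacity 8 = current flow value. Flow is maximum.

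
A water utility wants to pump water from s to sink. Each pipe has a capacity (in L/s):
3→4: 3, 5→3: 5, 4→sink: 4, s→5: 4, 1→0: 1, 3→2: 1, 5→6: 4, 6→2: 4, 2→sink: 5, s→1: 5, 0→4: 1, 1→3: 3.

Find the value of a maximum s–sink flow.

8

Augment s→1→0→4→sink: bottleneck 1. Total 1.
Augment s→1→3→4→sink: bottleneck 3. Total 4.
Augment s→5→3→2→sink: bottleneck 1. Total 5.
Augment s→5→6→2→sink: bottleneck 3. Total 8.
No augmenting path remains in the residual graph.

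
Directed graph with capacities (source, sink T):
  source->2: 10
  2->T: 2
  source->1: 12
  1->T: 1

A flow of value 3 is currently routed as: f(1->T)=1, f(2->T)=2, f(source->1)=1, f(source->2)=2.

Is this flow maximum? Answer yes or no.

Residual reachable from source: {1, 2, source}; T is not reachable.
Saturated cut: 2->T, 1->T with total capacity 3 = current flow value. Flow is maximum.

Yes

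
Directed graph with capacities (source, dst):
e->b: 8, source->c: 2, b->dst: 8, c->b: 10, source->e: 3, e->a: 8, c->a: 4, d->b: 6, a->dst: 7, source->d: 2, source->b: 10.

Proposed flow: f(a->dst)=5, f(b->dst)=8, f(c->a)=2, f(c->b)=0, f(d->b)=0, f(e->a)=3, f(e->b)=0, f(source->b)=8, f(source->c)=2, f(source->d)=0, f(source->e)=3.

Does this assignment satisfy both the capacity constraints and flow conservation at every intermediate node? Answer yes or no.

Every edge has 0 ≤ f(e) ≤ cap(e).
At each intermediate node, inflow equals outflow.

Yes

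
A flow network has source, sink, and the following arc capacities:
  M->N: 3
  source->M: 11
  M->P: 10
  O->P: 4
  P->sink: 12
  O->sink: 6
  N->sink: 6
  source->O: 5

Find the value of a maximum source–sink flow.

16

Augment source->O->sink: bottleneck 5. Total 5.
Augment source->M->N->sink: bottleneck 3. Total 8.
Augment source->M->P->sink: bottleneck 8. Total 16.
No augmenting path remains in the residual graph.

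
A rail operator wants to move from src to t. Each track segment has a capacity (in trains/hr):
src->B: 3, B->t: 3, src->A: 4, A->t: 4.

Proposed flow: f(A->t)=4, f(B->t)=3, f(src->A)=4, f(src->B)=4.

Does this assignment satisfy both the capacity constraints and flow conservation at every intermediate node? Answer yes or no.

No

Capacity violated on src->B: flow 4 > capacity 3.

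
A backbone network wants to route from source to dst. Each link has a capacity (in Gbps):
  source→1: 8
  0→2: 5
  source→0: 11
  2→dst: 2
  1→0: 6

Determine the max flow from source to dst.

2

Augment source→0→2→dst: bottleneck 2. Total 2.
No augmenting path remains in the residual graph.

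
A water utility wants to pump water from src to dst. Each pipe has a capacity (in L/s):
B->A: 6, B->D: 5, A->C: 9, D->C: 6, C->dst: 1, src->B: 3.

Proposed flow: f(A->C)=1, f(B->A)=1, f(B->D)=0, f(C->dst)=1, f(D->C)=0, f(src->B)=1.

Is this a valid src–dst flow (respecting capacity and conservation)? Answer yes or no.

Yes

Every edge has 0 ≤ f(e) ≤ cap(e).
At each intermediate node, inflow equals outflow.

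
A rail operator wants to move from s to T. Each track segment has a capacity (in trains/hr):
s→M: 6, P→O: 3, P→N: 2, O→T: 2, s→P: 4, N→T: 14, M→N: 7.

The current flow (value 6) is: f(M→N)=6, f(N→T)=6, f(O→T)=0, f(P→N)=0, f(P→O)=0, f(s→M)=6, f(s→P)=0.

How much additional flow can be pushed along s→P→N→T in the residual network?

2

Residual capacities along the path: s→P: 4, P→N: 2, N→T: 8.
Minimum is 2.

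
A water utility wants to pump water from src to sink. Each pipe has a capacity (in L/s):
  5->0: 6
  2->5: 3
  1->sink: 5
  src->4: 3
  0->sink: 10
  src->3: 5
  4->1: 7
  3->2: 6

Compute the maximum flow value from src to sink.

6

Augment src->4->1->sink: bottleneck 3. Total 3.
Augment src->3->2->5->0->sink: bottleneck 3. Total 6.
No augmenting path remains in the residual graph.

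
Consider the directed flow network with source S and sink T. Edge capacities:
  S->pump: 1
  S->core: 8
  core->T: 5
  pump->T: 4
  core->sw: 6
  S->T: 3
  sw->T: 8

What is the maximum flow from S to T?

12

Augment S->T: bottleneck 3. Total 3.
Augment S->core->T: bottleneck 5. Total 8.
Augment S->pump->T: bottleneck 1. Total 9.
Augment S->core->sw->T: bottleneck 3. Total 12.
No augmenting path remains in the residual graph.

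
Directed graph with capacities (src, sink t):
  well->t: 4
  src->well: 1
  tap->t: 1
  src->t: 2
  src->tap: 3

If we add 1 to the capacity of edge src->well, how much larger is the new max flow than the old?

Original max flow = 4.
After raising cap(src->well), augmenting paths through that edge carry 1 more unit.
New max flow = 5. Increase = 1.

1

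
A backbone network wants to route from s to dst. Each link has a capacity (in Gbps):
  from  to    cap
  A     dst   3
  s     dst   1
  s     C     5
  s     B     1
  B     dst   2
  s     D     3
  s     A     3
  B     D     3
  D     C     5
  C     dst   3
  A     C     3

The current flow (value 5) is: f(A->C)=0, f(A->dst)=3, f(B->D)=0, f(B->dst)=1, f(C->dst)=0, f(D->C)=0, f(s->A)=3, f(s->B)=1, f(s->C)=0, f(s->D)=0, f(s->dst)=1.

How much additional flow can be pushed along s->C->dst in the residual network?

Residual capacities along the path: s->C: 5, C->dst: 3.
Minimum is 3.

3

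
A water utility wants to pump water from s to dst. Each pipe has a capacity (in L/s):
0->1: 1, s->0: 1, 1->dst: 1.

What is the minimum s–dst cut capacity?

Max flow = 1 (via 1 augmenting path).
In the residual at optimum, the set reachable from s is {s}.
Cut edges: s->0 (cap 1). Sum = 1.

1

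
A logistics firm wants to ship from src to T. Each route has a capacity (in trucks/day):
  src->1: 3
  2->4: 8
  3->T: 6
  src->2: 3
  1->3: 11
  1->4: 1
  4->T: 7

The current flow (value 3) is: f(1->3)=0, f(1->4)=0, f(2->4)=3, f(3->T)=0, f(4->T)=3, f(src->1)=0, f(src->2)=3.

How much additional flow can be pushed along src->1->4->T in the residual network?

1

Residual capacities along the path: src->1: 3, 1->4: 1, 4->T: 4.
Minimum is 1.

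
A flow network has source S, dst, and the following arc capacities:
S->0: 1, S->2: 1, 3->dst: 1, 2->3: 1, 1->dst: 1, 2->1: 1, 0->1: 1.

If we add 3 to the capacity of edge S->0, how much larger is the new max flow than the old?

Original max flow = 2.
Even with extra capacity on S->0, another cut of capacity 2 remains binding.
New max flow = 2. Increase = 0.

0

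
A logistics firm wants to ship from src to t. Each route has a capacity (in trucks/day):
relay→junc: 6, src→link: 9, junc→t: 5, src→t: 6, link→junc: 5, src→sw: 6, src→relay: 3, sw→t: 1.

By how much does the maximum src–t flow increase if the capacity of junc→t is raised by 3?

Original max flow = 12.
After raising cap(junc→t), augmenting paths through that edge carry 3 more units.
New max flow = 15. Increase = 3.

3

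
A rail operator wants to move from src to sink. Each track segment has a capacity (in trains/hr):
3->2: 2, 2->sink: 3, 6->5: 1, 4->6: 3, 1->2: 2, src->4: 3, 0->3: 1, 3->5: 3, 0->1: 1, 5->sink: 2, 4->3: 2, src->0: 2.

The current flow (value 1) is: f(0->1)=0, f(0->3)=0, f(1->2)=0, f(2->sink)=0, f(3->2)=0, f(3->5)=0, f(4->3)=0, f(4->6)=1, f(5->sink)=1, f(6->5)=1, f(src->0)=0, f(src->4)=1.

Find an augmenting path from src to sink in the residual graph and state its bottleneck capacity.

src->4->3->5->sink, bottleneck 1

Residual along src->4->3->5->sink: src->4: 2, 4->3: 2, 3->5: 3, 5->sink: 1.
Bottleneck = min = 1.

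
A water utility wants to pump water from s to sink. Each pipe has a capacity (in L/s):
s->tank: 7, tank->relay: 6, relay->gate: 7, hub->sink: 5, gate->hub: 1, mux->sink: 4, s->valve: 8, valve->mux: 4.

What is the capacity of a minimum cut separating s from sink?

5

Max flow = 5 (via 2 augmenting paths).
In the residual at optimum, the set reachable from s is {gate, relay, s, tank, valve}.
Cut edges: valve->mux (cap 4), gate->hub (cap 1). Sum = 5.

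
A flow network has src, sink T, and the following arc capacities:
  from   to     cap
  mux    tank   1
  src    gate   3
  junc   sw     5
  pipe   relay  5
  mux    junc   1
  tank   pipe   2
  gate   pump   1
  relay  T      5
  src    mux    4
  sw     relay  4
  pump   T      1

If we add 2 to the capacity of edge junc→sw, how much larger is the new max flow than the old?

0

Original max flow = 3.
Edge junc→sw does not cross the min cut (source side {gate, mux, src}), so extra capacity there cannot help.
New max flow = 3. Increase = 0.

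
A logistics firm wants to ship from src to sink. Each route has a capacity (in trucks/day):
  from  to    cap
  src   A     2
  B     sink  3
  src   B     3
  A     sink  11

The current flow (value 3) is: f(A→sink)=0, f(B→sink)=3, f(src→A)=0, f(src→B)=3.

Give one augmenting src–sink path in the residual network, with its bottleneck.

src→A→sink, bottleneck 2

Residual along src→A→sink: src→A: 2, A→sink: 11.
Bottleneck = min = 2.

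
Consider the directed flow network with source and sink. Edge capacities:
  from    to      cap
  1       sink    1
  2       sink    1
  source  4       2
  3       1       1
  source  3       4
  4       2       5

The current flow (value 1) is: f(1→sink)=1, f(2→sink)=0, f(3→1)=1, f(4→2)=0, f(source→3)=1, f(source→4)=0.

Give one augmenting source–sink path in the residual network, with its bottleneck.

Residual along source→4→2→sink: source→4: 2, 4→2: 5, 2→sink: 1.
Bottleneck = min = 1.

source→4→2→sink, bottleneck 1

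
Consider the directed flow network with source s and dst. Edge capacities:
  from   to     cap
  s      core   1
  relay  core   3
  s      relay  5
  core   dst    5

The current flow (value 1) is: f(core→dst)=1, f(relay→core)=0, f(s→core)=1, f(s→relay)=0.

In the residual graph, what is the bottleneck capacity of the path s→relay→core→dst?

Residual capacities along the path: s→relay: 5, relay→core: 3, core→dst: 4.
Minimum is 3.

3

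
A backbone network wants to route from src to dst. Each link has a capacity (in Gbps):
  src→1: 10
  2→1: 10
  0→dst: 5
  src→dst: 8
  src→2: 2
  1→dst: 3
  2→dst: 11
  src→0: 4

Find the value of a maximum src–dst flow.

Augment src→dst: bottleneck 8. Total 8.
Augment src→0→dst: bottleneck 4. Total 12.
Augment src→2→dst: bottleneck 2. Total 14.
Augment src→1→dst: bottleneck 3. Total 17.
No augmenting path remains in the residual graph.

17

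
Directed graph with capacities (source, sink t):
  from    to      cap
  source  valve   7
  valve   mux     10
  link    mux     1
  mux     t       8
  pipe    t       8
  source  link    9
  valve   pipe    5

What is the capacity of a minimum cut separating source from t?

8

Max flow = 8 (via 2 augmenting paths).
In the residual at optimum, the set reachable from source is {link, source}.
Cut edges: source->valve (cap 7), link->mux (cap 1). Sum = 8.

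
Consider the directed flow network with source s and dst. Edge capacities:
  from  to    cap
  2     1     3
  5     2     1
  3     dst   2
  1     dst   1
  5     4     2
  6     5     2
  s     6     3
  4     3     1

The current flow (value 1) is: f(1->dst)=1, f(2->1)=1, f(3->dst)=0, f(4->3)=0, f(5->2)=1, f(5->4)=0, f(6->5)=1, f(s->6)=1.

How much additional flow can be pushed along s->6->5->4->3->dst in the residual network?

1

Residual capacities along the path: s->6: 2, 6->5: 1, 5->4: 2, 4->3: 1, 3->dst: 2.
Minimum is 1.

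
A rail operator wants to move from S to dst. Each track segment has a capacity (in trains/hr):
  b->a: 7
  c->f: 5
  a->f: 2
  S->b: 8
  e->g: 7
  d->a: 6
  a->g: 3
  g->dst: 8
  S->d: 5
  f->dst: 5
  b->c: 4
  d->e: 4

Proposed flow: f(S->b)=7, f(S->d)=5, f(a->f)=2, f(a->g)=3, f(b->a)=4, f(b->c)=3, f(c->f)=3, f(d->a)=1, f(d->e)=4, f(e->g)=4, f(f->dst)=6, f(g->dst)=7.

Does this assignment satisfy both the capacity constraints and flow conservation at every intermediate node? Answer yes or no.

Capacity violated on f->dst: flow 6 > capacity 5.

No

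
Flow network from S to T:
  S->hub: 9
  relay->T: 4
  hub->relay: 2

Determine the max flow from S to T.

Augment S->hub->relay->T: bottleneck 2. Total 2.
No augmenting path remains in the residual graph.

2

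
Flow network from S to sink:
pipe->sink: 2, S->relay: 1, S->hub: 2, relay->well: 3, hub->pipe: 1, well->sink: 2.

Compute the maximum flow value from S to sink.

2

Augment S->hub->pipe->sink: bottleneck 1. Total 1.
Augment S->relay->well->sink: bottleneck 1. Total 2.
No augmenting path remains in the residual graph.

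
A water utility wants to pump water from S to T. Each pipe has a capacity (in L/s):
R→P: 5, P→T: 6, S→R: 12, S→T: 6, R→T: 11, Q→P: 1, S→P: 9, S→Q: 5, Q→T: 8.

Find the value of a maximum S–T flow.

28

Augment S→T: bottleneck 6. Total 6.
Augment S→Q→T: bottleneck 5. Total 11.
Augment S→R→T: bottleneck 11. Total 22.
Augment S→P→T: bottleneck 6. Total 28.
No augmenting path remains in the residual graph.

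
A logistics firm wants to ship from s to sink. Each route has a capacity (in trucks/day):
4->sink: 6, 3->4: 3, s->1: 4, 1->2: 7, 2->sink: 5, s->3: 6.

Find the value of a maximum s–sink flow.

Augment s->1->2->sink: bottleneck 4. Total 4.
Augment s->3->4->sink: bottleneck 3. Total 7.
No augmenting path remains in the residual graph.

7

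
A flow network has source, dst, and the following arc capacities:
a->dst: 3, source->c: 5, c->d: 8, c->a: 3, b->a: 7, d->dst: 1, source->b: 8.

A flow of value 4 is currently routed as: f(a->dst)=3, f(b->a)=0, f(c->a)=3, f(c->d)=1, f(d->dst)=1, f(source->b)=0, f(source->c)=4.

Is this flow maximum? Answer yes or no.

Yes

Residual reachable from source: {a, b, c, d, source}; dst is not reachable.
Saturated cut: d->dst, a->dst with total capacity 4 = current flow value. Flow is maximum.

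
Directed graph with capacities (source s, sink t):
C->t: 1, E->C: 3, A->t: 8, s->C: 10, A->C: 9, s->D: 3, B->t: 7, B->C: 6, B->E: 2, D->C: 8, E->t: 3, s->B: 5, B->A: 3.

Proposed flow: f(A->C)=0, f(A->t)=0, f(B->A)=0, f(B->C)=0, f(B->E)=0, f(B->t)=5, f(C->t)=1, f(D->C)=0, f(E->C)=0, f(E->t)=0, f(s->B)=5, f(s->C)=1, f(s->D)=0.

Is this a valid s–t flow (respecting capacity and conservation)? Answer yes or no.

Yes

Every edge has 0 ≤ f(e) ≤ cap(e).
At each intermediate node, inflow equals outflow.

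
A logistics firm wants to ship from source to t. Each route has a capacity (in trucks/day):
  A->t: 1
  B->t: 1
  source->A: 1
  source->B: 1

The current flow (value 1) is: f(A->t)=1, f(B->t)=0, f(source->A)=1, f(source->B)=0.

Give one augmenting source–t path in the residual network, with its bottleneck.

Residual along source->B->t: source->B: 1, B->t: 1.
Bottleneck = min = 1.

source->B->t, bottleneck 1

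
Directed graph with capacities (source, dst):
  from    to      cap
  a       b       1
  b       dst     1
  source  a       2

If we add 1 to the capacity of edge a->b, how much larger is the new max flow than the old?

0

Original max flow = 1.
Even with extra capacity on a->b, another cut of capacity 1 remains binding.
New max flow = 1. Increase = 0.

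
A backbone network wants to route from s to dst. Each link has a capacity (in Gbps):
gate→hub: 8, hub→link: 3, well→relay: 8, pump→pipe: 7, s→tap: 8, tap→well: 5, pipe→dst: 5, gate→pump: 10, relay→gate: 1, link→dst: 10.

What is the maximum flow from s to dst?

Augment s→tap→well→relay→gate→hub→link→dst: bottleneck 1. Total 1.
No augmenting path remains in the residual graph.

1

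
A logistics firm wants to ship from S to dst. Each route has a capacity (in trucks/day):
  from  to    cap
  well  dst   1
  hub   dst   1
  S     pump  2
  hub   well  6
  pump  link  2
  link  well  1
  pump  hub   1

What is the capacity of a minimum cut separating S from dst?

Max flow = 2 (via 2 augmenting paths).
In the residual at optimum, the set reachable from S is {S}.
Cut edges: S->pump (cap 2). Sum = 2.

2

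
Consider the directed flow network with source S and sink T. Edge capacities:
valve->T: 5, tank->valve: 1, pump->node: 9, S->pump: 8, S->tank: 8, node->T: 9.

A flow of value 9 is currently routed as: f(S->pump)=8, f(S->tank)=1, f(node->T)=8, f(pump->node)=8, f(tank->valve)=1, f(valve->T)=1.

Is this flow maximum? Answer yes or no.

Residual reachable from S: {S, tank}; T is not reachable.
Saturated cut: tank->valve, S->pump with total capacity 9 = current flow value. Flow is maximum.

Yes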